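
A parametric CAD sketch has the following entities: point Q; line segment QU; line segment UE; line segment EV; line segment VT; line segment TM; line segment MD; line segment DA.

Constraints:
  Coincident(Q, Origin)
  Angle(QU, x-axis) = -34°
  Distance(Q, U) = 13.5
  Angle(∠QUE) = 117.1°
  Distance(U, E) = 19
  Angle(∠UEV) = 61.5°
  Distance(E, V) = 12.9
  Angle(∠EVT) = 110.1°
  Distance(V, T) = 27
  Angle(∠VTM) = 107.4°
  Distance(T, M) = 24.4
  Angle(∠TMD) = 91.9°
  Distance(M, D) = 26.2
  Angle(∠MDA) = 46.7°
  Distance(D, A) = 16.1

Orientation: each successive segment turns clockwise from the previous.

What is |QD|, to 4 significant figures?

36.55

Q is at the origin; QU runs at -34.0° with length 13.5, so U = (11.19, -7.549). ∠QUE = 117.1° gives UE at -96.90° from the x-axis; with |UE| = 19.0, E = (8.909, -26.41). ∠UEV = 61.5° gives EV at 144.6° from the x-axis; with |EV| = 12.9, V = (-1.606, -18.94). ∠EVT = 110.1° gives VT at 74.70° from the x-axis; with |VT| = 27.0, T = (5.519, 7.104). ∠VTM = 107.4° gives TM at 2.100° from the x-axis; with |TM| = 24.4, M = (29.90, 7.998). ∠TMD = 91.9° gives MD at -86.00° from the x-axis; with |MD| = 26.2, D = (31.73, -18.14). Then |QD| = |D − Q| = 36.55.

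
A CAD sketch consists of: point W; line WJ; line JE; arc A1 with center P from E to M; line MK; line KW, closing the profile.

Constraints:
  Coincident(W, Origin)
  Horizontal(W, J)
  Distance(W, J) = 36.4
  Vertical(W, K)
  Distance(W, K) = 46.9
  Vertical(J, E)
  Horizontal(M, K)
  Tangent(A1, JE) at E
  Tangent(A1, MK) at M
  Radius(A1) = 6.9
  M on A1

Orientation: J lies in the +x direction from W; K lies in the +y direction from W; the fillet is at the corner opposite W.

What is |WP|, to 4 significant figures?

49.70

W is at the origin; W and J share the same y with |WJ| = 36.4 and J on the +x side, so J = (36.40, 0.000). WK is vertical with |WK| = 46.9 and K on the +y side, so K = (0.000, 46.90). The virtual corner opposite W is at (36.40, 46.90). The tangent condition forces PE to be normal to JE and A1 meets MK tangentially, so PM is at right angles to MK, with radius 6.9, so the center P sits 6.9 in from both sides at P = (29.50, 40.00). Then |WP| = |P − W| = 49.70.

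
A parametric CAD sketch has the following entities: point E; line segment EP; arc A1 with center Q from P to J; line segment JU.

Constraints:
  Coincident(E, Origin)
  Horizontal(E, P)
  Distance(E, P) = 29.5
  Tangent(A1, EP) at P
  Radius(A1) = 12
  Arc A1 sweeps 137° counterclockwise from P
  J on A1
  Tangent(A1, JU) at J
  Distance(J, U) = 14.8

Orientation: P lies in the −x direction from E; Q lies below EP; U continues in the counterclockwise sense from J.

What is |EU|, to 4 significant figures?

40.92

E is at the origin; E and P share the same y with |EP| = 29.5 and P on the −x side, so P = (-29.50, 0.000). Since A1 is tangent to EP there, QP ⟂ EP, so Q = P + (0, -12) = (-29.50, -12.00). On A1, P sits at bearing 90° from Q; a 137° counterclockwise sweep puts J at bearing 227°, so J = Q + 12.0·(cos 227°, sin 227°) = (-37.68, -20.78). The tangent condition forces QJ to be normal to JU, so JU runs along (−sin 227°, cos 227°); with |JU| = 14.8, U = (-26.86, -30.87). Then |EU| = |U − E| = 40.92.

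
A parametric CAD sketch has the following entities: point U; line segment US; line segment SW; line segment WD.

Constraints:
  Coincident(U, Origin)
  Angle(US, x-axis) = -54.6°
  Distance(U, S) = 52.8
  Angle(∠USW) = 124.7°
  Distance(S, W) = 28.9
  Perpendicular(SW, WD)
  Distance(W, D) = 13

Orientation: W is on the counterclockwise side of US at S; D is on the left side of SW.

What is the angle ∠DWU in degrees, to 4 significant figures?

53.64°

∠USW = 124.7°, so SW runs at -54.6° + (180° − 124.7°) = 0.7000° from the x-axis; with |SW| = 28.9, W = S + 28.9·(cos 0.7000°, sin 0.7000°) = (59.48, -42.69). SW ⟂ WD; with |WD| = 13.0 on the left of SW, D = W + 13.0·(-0.01222, 0.9999) = (59.33, -29.69). Then cos ∠DWU = WD·WU / (|WD||WU|), giving 53.64°.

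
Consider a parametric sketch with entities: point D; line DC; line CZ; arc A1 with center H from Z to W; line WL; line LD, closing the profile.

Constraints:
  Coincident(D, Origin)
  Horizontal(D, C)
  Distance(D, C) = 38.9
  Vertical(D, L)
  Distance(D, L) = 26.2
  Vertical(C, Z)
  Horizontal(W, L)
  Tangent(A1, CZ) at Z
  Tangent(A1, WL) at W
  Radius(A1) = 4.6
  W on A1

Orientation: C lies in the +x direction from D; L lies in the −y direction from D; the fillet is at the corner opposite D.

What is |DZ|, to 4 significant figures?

44.49

The virtual corner opposite D is at (38.90, -26.20). Tangency of A1 to CZ means the radius HZ is perpendicular to CZ and A1 meets WL tangentially, so HW is at right angles to WL, with radius 4.6, so the center H sits 4.6 in from both sides at H = (34.30, -21.60). That places the tangent points at Z = (38.90, -21.60) on CZ and W = (34.30, -26.20) on WL. Then |DZ| = |Z − D| = 44.49.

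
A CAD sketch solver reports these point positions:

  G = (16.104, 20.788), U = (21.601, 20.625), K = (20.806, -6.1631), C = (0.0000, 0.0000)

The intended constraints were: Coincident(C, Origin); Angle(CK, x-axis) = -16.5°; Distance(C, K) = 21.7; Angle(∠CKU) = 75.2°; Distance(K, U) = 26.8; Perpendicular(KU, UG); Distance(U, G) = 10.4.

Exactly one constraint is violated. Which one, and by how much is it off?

Distance(U, G) = 10.4 — off by 4.90.

C = (0.00, 0.00) ✓; CK at -16.50° ✓; |CK| = 21.70 ✓; ∠CKU = 75.20° ✓; |KU| = 26.80 ✓; ∠(KU, UG) = 90.00° ✓; |UG| = 5.499 ✗.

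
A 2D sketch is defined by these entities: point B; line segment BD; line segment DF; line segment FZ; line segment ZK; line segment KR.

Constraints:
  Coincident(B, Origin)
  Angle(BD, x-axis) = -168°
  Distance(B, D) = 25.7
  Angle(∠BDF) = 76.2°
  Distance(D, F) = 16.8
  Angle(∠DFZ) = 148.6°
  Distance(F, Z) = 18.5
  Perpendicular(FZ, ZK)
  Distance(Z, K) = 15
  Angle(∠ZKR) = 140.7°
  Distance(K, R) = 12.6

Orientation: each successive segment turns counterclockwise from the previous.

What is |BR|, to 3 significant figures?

6.95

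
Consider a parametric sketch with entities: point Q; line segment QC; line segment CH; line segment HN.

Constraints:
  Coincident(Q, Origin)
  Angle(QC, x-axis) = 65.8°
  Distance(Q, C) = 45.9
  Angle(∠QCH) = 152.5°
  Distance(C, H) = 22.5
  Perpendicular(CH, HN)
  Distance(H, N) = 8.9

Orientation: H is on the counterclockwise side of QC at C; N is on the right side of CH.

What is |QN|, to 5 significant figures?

70.012

Q is at the origin; QC runs at 65.8° with length 45.9, so C = 45.9·(cos 65.8°, sin 65.8°) = (18.815, 41.866). ∠QCH = 152.5°, so CH runs at 65.8° + (180° − 152.5°) = 93.300° from the x-axis; with |CH| = 22.5, H = C + 22.5·(cos 93.300°, sin 93.300°) = (17.520, 64.329). The perpendicularity gives HN at right angles to CH; with |HN| = 8.9 on the right of CH, N = H + 8.9·(0.99834, 0.057564) = (26.406, 64.841). Then |QN| = |N − Q| = 70.012.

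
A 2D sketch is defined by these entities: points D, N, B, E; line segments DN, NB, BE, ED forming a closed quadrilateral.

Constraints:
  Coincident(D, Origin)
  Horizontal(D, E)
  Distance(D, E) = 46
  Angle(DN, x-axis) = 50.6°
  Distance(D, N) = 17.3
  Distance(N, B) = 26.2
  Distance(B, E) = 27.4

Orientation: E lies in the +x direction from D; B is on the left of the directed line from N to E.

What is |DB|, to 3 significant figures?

42.5

D is at the origin; DE is horizontal with |DE| = 46.0 and E in +x, so E = (46.0, 0). DN runs at 50.6° with |DN| = 17.3, so N = (11.0, 13.4). B is determined by |NB| = 26.2 and |BE| = 27.4 together: it lies at the intersection of circle(N, 26.2) and circle(E, 27.4). With |NE| = 37.5, the foot of the radical line on NE is 17.9 from N and the perpendicular offset is √(26.2² − 17.9²) = 19.1. Taking the left-of-NE solution: B = (34.5, 24.9).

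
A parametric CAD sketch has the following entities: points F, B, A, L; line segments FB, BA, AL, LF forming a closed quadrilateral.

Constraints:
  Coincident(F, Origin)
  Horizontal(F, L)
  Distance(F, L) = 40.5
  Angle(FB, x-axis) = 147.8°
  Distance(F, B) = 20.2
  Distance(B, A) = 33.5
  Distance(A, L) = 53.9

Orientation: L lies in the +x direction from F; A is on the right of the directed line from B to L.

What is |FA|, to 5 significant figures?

23.433

F is at the origin; F and L share the same y with |FL| = 40.5 and L in +x, so L = (40.5, 0). FB runs at 147.8° with |FB| = 20.2, so B = (-17.093, 10.764). A is determined by |BA| = 33.5 and |AL| = 53.9 together: it lies at the intersection of circle(B, 33.5) and circle(L, 53.9). With |BL| = 58.590, the foot of the radical line on BL is 14.080 from B and the perpendicular offset is √(33.5² − 14.080²) = 30.398. Taking the right-of-BL solution: A = (-8.8376, -21.703).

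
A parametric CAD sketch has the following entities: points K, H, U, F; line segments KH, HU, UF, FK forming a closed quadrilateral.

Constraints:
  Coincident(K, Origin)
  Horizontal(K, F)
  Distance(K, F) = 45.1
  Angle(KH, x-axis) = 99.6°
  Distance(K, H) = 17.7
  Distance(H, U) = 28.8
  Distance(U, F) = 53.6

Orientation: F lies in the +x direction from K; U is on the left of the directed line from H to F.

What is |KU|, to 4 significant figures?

43.77

Checks: |HU| = 28.80 ✓; |UF| = 53.60 ✓.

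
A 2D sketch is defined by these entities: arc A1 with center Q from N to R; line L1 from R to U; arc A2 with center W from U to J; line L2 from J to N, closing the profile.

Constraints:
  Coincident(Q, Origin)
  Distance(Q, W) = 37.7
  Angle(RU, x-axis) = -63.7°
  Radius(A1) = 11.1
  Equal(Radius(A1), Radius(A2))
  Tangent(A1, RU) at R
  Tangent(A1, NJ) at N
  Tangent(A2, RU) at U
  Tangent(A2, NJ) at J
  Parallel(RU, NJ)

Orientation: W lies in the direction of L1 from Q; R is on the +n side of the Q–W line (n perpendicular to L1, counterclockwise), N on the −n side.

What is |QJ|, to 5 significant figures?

39.300

Tangency of A1 to both parallel lines with radius 11.1 puts R and N at Q ± 11.1·n: R = (9.9510, 4.9181), N = (-9.9510, -4.9181). Equal radii place U and J the same way about W: U = W + 11.1·n = (26.655, -28.879), J = W − 11.1·n = (6.7528, -38.716). Then |QJ| = |J − Q| = 39.300.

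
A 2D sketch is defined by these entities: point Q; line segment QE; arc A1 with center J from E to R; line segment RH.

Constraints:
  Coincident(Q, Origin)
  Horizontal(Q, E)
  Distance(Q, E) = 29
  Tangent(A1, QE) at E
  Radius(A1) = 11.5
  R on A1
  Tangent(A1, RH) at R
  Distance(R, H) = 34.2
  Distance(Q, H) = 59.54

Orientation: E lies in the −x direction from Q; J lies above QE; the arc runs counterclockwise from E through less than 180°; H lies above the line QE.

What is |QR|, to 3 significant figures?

25.9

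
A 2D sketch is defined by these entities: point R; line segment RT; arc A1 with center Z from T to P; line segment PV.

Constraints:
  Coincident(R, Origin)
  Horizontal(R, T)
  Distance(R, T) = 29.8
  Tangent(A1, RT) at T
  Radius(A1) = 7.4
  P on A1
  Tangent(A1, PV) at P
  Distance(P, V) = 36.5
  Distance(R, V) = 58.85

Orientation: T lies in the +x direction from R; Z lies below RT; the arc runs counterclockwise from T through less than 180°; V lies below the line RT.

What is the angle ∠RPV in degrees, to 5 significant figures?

142.14°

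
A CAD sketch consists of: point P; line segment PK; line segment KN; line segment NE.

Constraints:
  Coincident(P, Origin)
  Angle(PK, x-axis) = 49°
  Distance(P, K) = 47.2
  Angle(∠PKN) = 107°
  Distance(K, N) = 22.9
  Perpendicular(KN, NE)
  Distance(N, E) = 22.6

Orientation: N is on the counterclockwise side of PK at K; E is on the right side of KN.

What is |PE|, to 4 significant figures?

77.04

P is at the origin; PK runs at 49.0° with length 47.2, so K = 47.2·(cos 49.0°, sin 49.0°) = (30.97, 35.62). ∠PKN = 107.0°, so KN runs at 49.0° + (180° − 107.0°) = 122.0° from the x-axis; with |KN| = 22.9, N = K + 22.9·(cos 122.0°, sin 122.0°) = (18.83, 55.04). The perpendicularity gives NE at right angles to KN; with |NE| = 22.6 on the right of KN, E = N + 22.6·(0.8480, 0.5299) = (38.00, 67.02). Then |PE| = |E − P| = 77.04.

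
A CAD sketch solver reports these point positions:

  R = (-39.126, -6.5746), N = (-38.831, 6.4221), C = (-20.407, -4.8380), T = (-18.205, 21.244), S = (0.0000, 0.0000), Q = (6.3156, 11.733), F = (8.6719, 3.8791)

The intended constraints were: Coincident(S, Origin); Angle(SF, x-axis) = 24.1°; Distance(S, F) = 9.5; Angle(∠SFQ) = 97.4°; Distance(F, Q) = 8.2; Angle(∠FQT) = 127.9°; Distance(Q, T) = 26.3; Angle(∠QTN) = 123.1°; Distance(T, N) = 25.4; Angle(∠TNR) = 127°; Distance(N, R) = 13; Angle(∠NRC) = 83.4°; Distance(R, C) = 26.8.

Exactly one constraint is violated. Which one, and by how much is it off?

Distance(R, C) = 26.8 — off by 8.00.

S = (0.00, 0.00) ✓; SF at 24.10° ✓; |SF| = 9.500 ✓; ∠SFQ = 97.40° ✓; |FQ| = 8.200 ✓; ∠FQT = 127.9° ✓; |QT| = 26.30 ✓; ∠QTN = 123.1° ✓; |TN| = 25.40 ✓; ∠TNR = 127.0° ✓; |NR| = 13.00 ✓; ∠NRC = 83.40° ✓; |RC| = 18.80 ✗.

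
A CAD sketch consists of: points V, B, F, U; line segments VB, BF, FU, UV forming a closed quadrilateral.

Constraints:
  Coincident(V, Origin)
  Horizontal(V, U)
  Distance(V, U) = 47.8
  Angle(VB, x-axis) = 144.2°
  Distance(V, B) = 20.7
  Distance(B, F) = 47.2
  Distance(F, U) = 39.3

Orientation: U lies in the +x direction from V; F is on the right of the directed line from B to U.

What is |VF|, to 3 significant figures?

27.2

Checks: |BF| = 47.20 ✓; |FU| = 39.30 ✓.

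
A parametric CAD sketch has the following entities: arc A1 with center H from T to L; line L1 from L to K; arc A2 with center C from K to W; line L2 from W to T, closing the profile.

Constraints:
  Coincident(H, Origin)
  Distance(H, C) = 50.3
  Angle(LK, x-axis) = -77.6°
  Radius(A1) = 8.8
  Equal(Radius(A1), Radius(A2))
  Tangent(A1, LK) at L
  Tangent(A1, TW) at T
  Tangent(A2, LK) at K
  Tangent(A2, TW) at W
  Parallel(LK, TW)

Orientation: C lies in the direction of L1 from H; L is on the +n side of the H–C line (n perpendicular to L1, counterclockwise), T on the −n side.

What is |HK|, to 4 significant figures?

51.06

The slot axis is L1's direction at -77.6°, so u = (cos -77.6°, sin -77.6°) = (0.2147, -0.9767) and n = (−sin -77.6°, cos -77.6°) = (0.9767, 0.2147). H is at the origin and C lies 50.3 along u from H, so C = 50.3·u = (10.80, -49.13). Tangency of A1 to both parallel lines with radius 8.8 puts L and T at H ± 8.8·n: L = (8.595, 1.890), T = (-8.595, -1.890). Equal radii place K and W the same way about C: K = C + 8.8·n = (19.40, -47.24), W = C − 8.8·n = (2.206, -51.02). Then |HK| = |K − H| = 51.06.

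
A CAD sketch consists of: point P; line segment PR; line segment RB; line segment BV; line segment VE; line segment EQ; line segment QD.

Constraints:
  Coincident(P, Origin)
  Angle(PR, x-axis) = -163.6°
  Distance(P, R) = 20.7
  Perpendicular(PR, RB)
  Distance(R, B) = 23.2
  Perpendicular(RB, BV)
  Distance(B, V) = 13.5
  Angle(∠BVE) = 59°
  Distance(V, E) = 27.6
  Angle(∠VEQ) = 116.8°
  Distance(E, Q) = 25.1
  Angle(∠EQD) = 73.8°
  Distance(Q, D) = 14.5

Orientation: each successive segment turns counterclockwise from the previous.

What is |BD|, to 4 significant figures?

22.27

P is at the origin; PR runs at -163.6° with length 20.7, so R = (-19.86, -5.844). PR ⟂ RB, so RB runs at -73.60°; with |RB| = 23.2, B = (-13.31, -28.10). RB ⟂ BV, so BV runs at 16.40°; with |BV| = 13.5, V = (-0.3567, -24.29). ∠BVE = 59.0° gives VE at 137.4° from the x-axis; with |VE| = 27.6, E = (-20.67, -5.607). ∠VEQ = 116.8° gives EQ at -159.4° from the x-axis; with |EQ| = 25.1, Q = (-44.17, -14.44). ∠EQD = 73.8° gives QD at -53.20° from the x-axis; with |QD| = 14.5, D = (-35.48, -26.05). Then |BD| = |D − B| = 22.27.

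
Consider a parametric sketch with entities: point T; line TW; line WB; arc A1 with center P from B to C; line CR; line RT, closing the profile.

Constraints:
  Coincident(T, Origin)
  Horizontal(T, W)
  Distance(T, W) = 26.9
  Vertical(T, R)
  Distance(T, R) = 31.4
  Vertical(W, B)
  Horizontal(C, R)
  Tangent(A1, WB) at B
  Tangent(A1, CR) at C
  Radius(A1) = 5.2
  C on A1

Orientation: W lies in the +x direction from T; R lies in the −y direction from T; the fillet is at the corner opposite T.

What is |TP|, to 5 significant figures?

34.020

TR is vertical with |TR| = 31.4 and R on the −y side, so R = (0.0000, -31.400). The virtual corner opposite T is at (26.900, -31.400). The tangent condition forces PB to be normal to WB and the tangent condition forces PC to be normal to CR, with radius 5.2, so the center P sits 5.2 in from both sides at P = (21.700, -26.200). Then |TP| = |P − T| = 34.020.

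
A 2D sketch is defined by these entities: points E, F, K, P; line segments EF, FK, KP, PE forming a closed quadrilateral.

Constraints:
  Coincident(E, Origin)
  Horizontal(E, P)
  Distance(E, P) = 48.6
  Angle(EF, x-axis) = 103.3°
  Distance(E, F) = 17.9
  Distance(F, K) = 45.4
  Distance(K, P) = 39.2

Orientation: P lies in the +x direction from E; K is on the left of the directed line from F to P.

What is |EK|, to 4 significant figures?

52.34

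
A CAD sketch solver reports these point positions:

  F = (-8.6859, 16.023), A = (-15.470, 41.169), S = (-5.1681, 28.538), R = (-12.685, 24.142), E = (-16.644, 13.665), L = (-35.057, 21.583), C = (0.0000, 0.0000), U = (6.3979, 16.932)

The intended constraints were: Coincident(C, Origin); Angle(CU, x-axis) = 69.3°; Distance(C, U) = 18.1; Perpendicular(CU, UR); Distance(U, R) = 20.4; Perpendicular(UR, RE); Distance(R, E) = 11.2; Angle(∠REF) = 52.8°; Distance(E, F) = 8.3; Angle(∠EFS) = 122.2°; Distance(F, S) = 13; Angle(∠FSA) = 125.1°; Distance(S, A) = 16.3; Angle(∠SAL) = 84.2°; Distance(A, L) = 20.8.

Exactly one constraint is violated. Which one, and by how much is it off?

Distance(A, L) = 20.8 — off by 6.90.

C = (0.00, 0.00) ✓; CU at 69.30° ✓; |CU| = 18.10 ✓; ∠(CU, UR) = 90.00° ✓; |UR| = 20.40 ✓; ∠(UR, RE) = 90.00° ✓; |RE| = 11.20 ✓; ∠REF = 52.80° ✓; |EF| = 8.300 ✓; ∠EFS = 122.2° ✓; |FS| = 13.00 ✓; ∠FSA = 125.1° ✓; |SA| = 16.30 ✓; ∠SAL = 84.20° ✓; |AL| = 27.70 ✗.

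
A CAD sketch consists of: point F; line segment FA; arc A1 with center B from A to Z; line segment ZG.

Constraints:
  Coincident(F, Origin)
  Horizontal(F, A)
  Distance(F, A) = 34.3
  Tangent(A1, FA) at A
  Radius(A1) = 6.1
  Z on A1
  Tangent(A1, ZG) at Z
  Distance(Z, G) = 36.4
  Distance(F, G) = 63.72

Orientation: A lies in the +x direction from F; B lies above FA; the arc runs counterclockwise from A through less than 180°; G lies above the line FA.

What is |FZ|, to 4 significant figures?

40.42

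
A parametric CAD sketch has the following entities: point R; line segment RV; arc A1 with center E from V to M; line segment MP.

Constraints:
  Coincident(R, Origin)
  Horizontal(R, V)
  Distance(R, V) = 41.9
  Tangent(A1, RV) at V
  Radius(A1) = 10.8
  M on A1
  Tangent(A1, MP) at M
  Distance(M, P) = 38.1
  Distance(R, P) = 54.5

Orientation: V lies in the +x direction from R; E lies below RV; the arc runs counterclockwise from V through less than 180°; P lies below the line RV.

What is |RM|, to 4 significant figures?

32.61

R is at the origin; R and V share the same y with |RV| = 41.9 and V on the +x side, so V = (41.90, 0.000). A1 meets RV tangentially, so EV is at right angles to RV, so E = V + (0, -10.8) = (41.90, -10.80). Since EM ⟂ MP (tangency), |EP| = √(10.8² + 38.1²) = 39.60 regardless of where M sits on A1. So P lies on both circle(R, 54.5) and circle(E, 39.60); the below-RV intersection is P = (26.85, -47.43). M is the foot of the tangent from P: M = (31.17, -9.575).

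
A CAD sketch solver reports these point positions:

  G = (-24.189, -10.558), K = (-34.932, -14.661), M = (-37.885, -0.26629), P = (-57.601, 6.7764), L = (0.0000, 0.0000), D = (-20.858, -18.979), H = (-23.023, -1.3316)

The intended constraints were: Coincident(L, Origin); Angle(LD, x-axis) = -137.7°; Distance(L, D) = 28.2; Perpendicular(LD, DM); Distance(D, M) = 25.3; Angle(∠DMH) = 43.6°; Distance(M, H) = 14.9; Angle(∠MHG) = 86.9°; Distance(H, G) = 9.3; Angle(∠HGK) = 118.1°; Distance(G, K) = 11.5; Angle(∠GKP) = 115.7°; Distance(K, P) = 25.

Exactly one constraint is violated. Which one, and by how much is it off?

Distance(K, P) = 25 — off by 6.20.

L = (0.00, 0.00) ✓; LD at -137.7° ✓; |LD| = 28.20 ✓; ∠(LD, DM) = 90.00° ✓; |DM| = 25.30 ✓; ∠DMH = 43.60° ✓; |MH| = 14.90 ✓; ∠MHG = 86.90° ✓; |HG| = 9.300 ✓; ∠HGK = 118.1° ✓; |GK| = 11.50 ✓; ∠GKP = 115.7° ✓; |KP| = 31.20 ✗.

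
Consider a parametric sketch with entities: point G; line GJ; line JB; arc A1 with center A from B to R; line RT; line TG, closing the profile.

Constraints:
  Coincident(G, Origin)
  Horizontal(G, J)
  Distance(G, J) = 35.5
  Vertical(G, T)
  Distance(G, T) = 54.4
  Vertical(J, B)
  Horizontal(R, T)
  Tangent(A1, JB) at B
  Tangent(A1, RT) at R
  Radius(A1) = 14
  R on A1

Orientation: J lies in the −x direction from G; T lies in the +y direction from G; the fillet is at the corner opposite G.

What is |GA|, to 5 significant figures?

45.765

G and T share the same x with |GT| = 54.4 and T on the +y side, so T = (0.0000, 54.400). The virtual corner opposite G is at (-35.500, 54.400). A1 meets JB tangentially, so AB is at right angles to JB and since A1 is tangent to RT there, AR ⟂ RT, with radius 14.0, so the center A sits 14.0 in from both sides at A = (-21.500, 40.400). Then |GA| = |A − G| = 45.765.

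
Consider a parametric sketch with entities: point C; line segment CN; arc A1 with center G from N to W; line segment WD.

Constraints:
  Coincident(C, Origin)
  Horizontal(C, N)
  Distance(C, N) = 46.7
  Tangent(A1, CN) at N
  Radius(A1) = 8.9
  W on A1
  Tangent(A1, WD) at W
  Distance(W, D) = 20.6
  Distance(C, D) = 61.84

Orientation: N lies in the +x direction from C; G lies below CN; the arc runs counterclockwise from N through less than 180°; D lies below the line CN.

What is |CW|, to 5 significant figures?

42.803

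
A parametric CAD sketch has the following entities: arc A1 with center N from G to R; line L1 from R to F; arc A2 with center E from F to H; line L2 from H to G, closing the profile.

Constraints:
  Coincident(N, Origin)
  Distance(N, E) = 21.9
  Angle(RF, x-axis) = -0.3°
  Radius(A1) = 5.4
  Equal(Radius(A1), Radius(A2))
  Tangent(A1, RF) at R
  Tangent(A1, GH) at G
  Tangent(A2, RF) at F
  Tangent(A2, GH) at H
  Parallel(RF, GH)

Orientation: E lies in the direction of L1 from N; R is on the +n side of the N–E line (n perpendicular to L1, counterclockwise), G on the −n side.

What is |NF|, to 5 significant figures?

22.556

Tangency of A1 to both parallel lines with radius 5.4 puts R and G at N ± 5.4·n: R = (0.028274, 5.3999), G = (-0.028274, -5.3999). Equal radii place F and H the same way about E: F = E + 5.4·n = (21.928, 5.2853), H = E − 5.4·n = (21.871, -5.5146). Then |NF| = |F − N| = 22.556.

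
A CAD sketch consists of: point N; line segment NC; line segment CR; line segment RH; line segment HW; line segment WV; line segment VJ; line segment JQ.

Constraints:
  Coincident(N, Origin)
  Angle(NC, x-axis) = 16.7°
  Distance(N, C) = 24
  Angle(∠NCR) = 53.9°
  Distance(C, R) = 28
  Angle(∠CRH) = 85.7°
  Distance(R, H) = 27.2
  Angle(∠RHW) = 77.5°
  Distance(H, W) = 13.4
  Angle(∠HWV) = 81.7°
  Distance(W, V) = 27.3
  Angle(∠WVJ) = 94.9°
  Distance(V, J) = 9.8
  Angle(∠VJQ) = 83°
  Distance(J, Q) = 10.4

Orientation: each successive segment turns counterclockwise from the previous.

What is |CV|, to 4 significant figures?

24.76

∠RHW = 77.5° gives HW at -20.40° from the x-axis; with |HW| = 13.4, W = (-1.530, -3.683). ∠HWV = 81.7° gives WV at 77.90° from the x-axis; with |WV| = 27.3, V = (4.193, 23.01). Then |CV| = |V − C| = 24.76.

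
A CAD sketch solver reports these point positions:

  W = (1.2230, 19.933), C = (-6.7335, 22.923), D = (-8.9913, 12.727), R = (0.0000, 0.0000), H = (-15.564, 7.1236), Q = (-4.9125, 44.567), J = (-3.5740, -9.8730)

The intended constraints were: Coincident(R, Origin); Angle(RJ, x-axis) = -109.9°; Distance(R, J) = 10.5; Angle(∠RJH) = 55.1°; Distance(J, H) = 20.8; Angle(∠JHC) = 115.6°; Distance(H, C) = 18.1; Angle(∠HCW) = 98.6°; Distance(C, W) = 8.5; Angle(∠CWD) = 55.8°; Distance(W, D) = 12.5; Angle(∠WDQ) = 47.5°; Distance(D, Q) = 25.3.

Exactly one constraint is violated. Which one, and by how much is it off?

Distance(D, Q) = 25.3 — off by 6.80.

R = (0.00, 0.00) ✓; RJ at -109.9° ✓; |RJ| = 10.50 ✓; ∠RJH = 55.10° ✓; |JH| = 20.80 ✓; ∠JHC = 115.6° ✓; |HC| = 18.10 ✓; ∠HCW = 98.61° ✓; |CW| = 8.500 ✓; ∠CWD = 55.80° ✓; |WD| = 12.50 ✓; ∠WDQ = 47.50° ✓; |DQ| = 32.10 ✗.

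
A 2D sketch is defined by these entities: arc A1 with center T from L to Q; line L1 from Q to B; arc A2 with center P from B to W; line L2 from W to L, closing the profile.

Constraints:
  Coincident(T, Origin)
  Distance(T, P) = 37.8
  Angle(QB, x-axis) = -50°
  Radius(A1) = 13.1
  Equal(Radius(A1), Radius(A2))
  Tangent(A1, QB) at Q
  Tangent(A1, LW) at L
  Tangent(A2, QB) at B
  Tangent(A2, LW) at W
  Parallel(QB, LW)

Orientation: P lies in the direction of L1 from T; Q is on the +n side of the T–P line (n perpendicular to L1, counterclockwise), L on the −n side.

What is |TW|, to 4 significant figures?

40.01

The slot axis is L1's direction at -50.0°, so u = (cos -50.0°, sin -50.0°) = (0.6428, -0.7660) and n = (−sin -50.0°, cos -50.0°) = (0.7660, 0.6428). T is at the origin and P lies 37.8 along u from T, so P = 37.8·u = (24.30, -28.96). Tangency of A1 to both parallel lines with radius 13.1 puts Q and L at T ± 13.1·n: Q = (10.04, 8.421), L = (-10.04, -8.421). Equal radii place B and W the same way about P: B = P + 13.1·n = (34.33, -20.54), W = P − 13.1·n = (14.26, -37.38). Then |TW| = |W − T| = 40.01.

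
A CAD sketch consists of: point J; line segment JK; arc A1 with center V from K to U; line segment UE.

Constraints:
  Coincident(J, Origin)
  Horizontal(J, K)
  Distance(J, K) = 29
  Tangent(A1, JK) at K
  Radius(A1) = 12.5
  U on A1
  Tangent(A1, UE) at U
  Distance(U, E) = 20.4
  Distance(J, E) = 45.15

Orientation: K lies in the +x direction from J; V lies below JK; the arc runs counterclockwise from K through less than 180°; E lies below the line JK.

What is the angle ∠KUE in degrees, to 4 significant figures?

121.9°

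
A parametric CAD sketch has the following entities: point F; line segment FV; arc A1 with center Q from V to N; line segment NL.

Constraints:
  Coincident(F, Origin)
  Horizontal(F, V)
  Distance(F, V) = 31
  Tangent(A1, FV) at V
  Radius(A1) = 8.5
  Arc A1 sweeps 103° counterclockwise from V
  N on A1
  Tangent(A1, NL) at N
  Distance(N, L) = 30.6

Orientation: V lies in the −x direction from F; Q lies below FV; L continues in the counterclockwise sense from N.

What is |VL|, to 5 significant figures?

40.252

F is at the origin; F and V share the same y with |FV| = 31.0 and V on the −x side, so V = (-31.000, 0.0000). Tangency of A1 to FV means the radius QV is perpendicular to FV, so Q = V + (0, -8.5) = (-31.000, -8.5000). On A1, V sits at bearing 90° from Q; a 103° counterclockwise sweep puts N at bearing 193°, so N = Q + 8.5·(cos 193°, sin 193°) = (-39.282, -10.412). The tangent condition forces QN to be normal to NL, so NL runs along (−sin 193°, cos 193°); with |NL| = 30.6, L = (-32.399, -40.228). Then |VL| = |L − V| = 40.252.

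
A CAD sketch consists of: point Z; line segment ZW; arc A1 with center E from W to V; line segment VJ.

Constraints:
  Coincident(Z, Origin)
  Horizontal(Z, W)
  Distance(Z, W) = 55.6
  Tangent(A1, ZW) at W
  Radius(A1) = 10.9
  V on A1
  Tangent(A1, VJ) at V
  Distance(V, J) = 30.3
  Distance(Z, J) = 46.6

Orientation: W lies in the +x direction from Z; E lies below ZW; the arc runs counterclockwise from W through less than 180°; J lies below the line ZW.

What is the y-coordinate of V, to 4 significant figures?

-6.126

Checks: |EV| = 10.90 ✓; ∠(EV, VJ) = 90.00° ✓; |VJ| = 30.30 ✓; |ZJ| = 46.60 ✓.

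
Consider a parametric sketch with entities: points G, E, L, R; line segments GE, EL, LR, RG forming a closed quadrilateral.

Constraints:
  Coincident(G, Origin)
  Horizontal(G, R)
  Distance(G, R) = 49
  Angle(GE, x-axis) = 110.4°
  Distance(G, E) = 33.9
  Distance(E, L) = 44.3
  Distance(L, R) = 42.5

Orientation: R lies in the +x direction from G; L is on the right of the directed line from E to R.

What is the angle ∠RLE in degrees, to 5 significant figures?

104.45°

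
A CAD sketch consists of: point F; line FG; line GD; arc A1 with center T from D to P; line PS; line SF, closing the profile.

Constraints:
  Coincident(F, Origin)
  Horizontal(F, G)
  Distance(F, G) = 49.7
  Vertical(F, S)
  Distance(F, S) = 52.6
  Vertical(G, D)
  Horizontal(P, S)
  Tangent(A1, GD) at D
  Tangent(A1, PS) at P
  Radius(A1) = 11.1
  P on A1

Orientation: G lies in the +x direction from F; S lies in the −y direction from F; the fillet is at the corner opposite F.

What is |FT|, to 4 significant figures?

56.68

FS is vertical with |FS| = 52.6 and S on the −y side, so S = (0.000, -52.60). The virtual corner opposite F is at (49.70, -52.60). Tangency of A1 to GD means the radius TD is perpendicular to GD and tangency of A1 to PS means the radius TP is perpendicular to PS, with radius 11.1, so the center T sits 11.1 in from both sides at T = (38.60, -41.50). Then |FT| = |T − F| = 56.68.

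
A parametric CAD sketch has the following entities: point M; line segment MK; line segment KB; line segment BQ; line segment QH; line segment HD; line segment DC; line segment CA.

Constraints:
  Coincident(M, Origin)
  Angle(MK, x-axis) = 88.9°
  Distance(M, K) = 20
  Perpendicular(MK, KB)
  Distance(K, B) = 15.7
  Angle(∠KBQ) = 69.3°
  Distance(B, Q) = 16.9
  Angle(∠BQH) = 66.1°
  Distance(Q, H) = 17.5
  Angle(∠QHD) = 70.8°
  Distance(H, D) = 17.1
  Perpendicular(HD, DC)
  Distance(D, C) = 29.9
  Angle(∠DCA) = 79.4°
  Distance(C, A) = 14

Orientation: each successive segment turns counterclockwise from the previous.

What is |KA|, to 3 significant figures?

29.3

The perpendicularity gives DC at right angles to HD, so DC runs at -117°; with |DC| = 29.9, C = (-25.9, -2.30). ∠DCA = 79.4° gives CA at -16.7° from the x-axis; with |CA| = 14.0, A = (-12.4, -6.33). Then |KA| = |A − K| = 29.3.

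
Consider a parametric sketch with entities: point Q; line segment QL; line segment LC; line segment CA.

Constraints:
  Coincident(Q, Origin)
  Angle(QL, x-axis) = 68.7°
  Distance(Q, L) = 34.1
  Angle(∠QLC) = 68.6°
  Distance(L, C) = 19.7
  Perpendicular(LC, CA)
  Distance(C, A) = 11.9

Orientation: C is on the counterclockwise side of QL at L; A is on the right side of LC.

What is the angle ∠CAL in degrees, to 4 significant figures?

58.87°

Q is at the origin; QL runs at 68.7° with length 34.1, so L = 34.1·(cos 68.7°, sin 68.7°) = (12.39, 31.77). ∠QLC = 68.6°, so LC runs at 68.7° + (180° − 68.6°) = 180.1° from the x-axis; with |LC| = 19.7, C = L + 19.7·(cos 180.1°, sin 180.1°) = (-7.313, 31.74). LC ⟂ CA; with |CA| = 11.9 on the right of LC, A = C + 11.9·(-0.001745, 1.000) = (-7.334, 43.64). Then cos ∠CAL = AC·AL / (|AC||AL|), giving 58.87°.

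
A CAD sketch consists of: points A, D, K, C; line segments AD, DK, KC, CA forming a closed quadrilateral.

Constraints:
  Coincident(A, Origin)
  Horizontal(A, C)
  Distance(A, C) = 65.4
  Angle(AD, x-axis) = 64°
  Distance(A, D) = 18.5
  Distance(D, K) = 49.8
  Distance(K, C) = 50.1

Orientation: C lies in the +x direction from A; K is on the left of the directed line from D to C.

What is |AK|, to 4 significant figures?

66.86

Checks: |DK| = 49.80 ✓; |KC| = 50.10 ✓.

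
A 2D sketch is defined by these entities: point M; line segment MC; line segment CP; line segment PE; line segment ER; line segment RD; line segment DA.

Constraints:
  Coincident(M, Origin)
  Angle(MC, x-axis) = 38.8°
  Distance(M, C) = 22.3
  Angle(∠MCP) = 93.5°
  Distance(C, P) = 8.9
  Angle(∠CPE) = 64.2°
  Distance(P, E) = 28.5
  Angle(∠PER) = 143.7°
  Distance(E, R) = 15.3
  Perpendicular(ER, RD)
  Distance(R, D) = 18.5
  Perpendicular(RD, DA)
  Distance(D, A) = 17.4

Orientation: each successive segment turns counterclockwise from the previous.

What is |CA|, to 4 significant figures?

13.25

ER is perpendicular to RD, so RD runs at 7.400°; with |RD| = 18.5, D = (18.78, -16.50). RD ⟂ DA, so DA runs at 97.40°; with |DA| = 17.4, A = (16.54, 0.7514). Then |CA| = |A − C| = 13.25.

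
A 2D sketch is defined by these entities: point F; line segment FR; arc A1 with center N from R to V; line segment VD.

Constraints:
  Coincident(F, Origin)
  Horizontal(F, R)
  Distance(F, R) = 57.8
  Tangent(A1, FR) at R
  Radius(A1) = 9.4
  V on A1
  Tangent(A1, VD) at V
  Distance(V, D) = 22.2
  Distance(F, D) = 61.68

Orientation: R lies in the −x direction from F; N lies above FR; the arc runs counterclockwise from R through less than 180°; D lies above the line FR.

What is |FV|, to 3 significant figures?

49.8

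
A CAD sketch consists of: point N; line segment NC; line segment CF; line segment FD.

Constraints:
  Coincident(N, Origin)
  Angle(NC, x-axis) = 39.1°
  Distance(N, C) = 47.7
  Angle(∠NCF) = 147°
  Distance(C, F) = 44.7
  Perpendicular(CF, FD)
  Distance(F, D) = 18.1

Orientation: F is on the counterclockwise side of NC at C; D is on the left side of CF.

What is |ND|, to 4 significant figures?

85.07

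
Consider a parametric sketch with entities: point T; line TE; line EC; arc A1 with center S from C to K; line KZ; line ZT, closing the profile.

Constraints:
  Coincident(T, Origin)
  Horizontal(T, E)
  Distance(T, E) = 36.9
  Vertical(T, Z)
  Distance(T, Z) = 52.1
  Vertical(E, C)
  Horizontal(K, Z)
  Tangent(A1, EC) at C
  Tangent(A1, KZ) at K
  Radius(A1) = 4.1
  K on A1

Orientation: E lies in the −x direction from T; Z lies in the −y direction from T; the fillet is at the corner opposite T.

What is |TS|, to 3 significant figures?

58.1

T is at the origin; TE is horizontal with |TE| = 36.9 and E on the −x side, so E = (-36.9, 0.00). TZ is vertical with |TZ| = 52.1 and Z on the −y side, so Z = (0.00, -52.1). The virtual corner opposite T is at (-36.9, -52.1). Tangency of A1 to EC means the radius SC is perpendicular to EC and the tangent condition forces SK to be normal to KZ, with radius 4.1, so the center S sits 4.1 in from both sides at S = (-32.8, -48.0). Then |TS| = |S − T| = 58.1.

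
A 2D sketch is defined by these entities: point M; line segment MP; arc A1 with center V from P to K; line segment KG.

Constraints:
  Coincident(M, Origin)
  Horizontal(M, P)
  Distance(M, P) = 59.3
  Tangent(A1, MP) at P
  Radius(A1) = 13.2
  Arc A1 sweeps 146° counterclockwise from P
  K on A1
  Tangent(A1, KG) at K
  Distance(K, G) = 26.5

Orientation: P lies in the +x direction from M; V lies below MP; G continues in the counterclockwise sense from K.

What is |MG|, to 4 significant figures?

83.53

M is at the origin; MP is horizontal with |MP| = 59.3 and P on the +x side, so P = (59.30, 0.000). The tangent condition forces VP to be normal to MP, so V = P + (0, -13.2) = (59.30, -13.20). On A1, P sits at bearing 90° from V; a 146° counterclockwise sweep puts K at bearing 236°, so K = V + 13.2·(cos 236°, sin 236°) = (51.92, -24.14). A1 meets KG tangentially, so VK is at right angles to KG, so KG runs along (−sin 236°, cos 236°); with |KG| = 26.5, G = (73.89, -38.96). Then |MG| = |G − M| = 83.53.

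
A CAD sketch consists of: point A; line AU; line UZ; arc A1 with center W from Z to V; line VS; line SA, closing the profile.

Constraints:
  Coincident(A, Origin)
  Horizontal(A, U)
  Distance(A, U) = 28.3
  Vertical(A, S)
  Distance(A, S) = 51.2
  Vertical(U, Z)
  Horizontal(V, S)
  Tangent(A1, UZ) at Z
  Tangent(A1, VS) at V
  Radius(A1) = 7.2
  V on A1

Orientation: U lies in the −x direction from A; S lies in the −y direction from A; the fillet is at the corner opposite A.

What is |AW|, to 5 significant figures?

48.798

A is at the origin; AU is horizontal with |AU| = 28.3 and U on the −x side, so U = (-28.300, 0.0000). A and S share the same x with |AS| = 51.2 and S on the −y side, so S = (0.0000, -51.200). The virtual corner opposite A is at (-28.300, -51.200). The tangent condition forces WZ to be normal to UZ and A1 meets VS tangentially, so WV is at right angles to VS, with radius 7.2, so the center W sits 7.2 in from both sides at W = (-21.100, -44.000). Then |AW| = |W − A| = 48.798.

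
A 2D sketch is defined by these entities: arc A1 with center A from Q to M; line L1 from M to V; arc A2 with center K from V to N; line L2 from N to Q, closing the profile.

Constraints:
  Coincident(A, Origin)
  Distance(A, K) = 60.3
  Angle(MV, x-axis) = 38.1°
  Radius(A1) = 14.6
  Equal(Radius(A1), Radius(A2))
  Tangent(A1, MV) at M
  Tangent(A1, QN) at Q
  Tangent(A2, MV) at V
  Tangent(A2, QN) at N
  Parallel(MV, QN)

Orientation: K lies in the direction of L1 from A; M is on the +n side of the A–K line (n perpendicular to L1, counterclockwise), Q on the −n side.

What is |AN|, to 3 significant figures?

62.0

The slot axis is L1's direction at 38.1°, so u = (cos 38.1°, sin 38.1°) = (0.787, 0.617) and n = (−sin 38.1°, cos 38.1°) = (-0.617, 0.787). A is at the origin and K lies 60.3 along u from A, so K = 60.3·u = (47.5, 37.2). Tangency of A1 to both parallel lines with radius 14.6 puts M and Q at A ± 14.6·n: M = (-9.01, 11.5), Q = (9.01, -11.5). Equal radii place V and N the same way about K: V = K + 14.6·n = (38.4, 48.7), N = K − 14.6·n = (56.5, 25.7). Then |AN| = |N − A| = 62.0.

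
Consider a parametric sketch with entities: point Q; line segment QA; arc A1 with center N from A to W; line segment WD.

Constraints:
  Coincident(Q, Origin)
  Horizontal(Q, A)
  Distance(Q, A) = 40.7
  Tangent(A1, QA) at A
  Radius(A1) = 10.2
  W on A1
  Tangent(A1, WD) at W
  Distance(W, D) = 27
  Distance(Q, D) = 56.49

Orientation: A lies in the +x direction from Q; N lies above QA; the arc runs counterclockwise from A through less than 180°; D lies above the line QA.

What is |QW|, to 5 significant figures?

52.107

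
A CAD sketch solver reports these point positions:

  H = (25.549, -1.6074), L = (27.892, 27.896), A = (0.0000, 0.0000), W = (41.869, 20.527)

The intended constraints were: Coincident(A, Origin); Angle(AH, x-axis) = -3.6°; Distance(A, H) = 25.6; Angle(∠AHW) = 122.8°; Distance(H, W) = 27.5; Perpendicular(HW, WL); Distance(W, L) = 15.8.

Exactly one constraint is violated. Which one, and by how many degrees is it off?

Perpendicular(HW, WL) — off by 8.60°.

A = (0.00, 0.00) ✓; AH at -3.600° ✓; |AH| = 25.60 ✓; ∠AHW = 122.8° ✓; |HW| = 27.50 ✓; ∠(HW, WL) = 98.60° ✗; |WL| = 15.80 ✓.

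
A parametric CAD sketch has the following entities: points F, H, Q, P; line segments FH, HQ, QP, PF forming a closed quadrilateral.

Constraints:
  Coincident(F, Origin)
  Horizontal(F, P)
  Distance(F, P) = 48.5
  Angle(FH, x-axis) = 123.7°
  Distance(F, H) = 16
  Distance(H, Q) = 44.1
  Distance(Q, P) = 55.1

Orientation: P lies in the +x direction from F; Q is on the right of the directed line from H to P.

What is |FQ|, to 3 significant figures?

29.5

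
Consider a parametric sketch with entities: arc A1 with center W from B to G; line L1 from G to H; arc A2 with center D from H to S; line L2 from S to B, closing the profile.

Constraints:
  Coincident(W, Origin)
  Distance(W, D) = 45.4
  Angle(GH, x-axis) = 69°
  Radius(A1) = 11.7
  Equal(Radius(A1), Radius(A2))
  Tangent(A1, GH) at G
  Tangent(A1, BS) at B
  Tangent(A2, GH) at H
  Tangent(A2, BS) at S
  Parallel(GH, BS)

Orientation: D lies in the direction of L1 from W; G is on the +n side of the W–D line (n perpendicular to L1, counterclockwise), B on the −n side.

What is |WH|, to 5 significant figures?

46.883

Tangency of A1 to both parallel lines with radius 11.7 puts G and B at W ± 11.7·n: G = (-10.923, 4.1929), B = (10.923, -4.1929). Equal radii place H and S the same way about D: H = D + 11.7·n = (5.3470, 46.577), S = D − 11.7·n = (27.193, 38.192). Then |WH| = |H − W| = 46.883.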